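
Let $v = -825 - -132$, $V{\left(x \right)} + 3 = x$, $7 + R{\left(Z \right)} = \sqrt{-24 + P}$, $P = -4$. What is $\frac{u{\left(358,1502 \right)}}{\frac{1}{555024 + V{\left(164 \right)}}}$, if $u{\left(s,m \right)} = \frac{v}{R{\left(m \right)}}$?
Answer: $34976655 + 9993330 i \sqrt{7} \approx 3.4977 \cdot 10^{7} + 2.644 \cdot 10^{7} i$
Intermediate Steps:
$R{\left(Z \right)} = -7 + 2 i \sqrt{7}$ ($R{\left(Z \right)} = -7 + \sqrt{-24 - 4} = -7 + \sqrt{-28} = -7 + 2 i \sqrt{7}$)
$V{\left(x \right)} = -3 + x$
$v = -693$ ($v = -825 + 132 = -693$)
$u{\left(s,m \right)} = - \frac{693}{-7 + 2 i \sqrt{7}}$
$\frac{u{\left(358,1502 \right)}}{\frac{1}{555024 + V{\left(164 \right)}}} = \frac{63 + 18 i \sqrt{7}}{\frac{1}{555024 + \left(-3 + 164\right)}} = \frac{63 + 18 i \sqrt{7}}{\frac{1}{555024 + 161}} = \frac{63 + 18 i \sqrt{7}}{\frac{1}{555185}} = \left(63 + 18 i \sqrt{7}\right) \frac{1}{\frac{1}{555185}} = \left(63 + 18 i \sqrt{7}\right) 555185 = 34976655 + 9993330 i \sqrt{7}$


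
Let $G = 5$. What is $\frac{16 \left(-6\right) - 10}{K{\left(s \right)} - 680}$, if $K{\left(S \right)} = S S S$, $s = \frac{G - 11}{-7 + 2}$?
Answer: $\frac{6625}{42392} \approx 0.15628$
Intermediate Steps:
$s = \frac{6}{5}$ ($s = \frac{5 - 11}{-7 + 2} = - \frac{6}{-5} = \left(-6\right) \left(- \frac{1}{5}\right) = \frac{6}{5} \approx 1.2$)
$K{\left(S \right)} = S^{3}$ ($K{\left(S \right)} = S^{2} S = S^{3}$)
$\frac{16 \left(-6\right) - 10}{K{\left(s \right)} - 680} = \frac{16 \left(-6\right) - 10}{\left(\frac{6}{5}\right)^{3} - 680} = \frac{-96 - 10}{\frac{216}{125} - 680} = \frac{1}{- \frac{84784}{125}} \left(-106\right) = \left(- \frac{125}{84784}\right) \left(-106\right) = \frac{6625}{42392}$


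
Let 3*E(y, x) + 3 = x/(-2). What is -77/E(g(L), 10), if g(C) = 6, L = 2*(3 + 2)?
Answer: 231/8 ≈ 28.875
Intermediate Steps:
L = 10 (L = 2*5 = 10)
E(y, x) = -1 - x/6 (E(y, x) = -1 + (x/(-2))/3 = -1 + (x*(-½))/3 = -1 + (-x/2)/3 = -1 - x/6)
-77/E(g(L), 10) = -77/(-1 - ⅙*10) = -77/(-1 - 5/3) = -77/(-8/3) = -77*(-3/8) = 231/8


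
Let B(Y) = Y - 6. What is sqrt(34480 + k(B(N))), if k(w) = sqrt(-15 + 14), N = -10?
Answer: sqrt(34480 + I) ≈ 185.69 + 0.003*I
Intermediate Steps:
B(Y) = -6 + Y
k(w) = I (k(w) = sqrt(-1) = I)
sqrt(34480 + k(B(N))) = sqrt(34480 + I)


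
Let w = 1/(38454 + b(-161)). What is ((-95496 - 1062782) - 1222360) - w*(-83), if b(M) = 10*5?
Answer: -91664085469/38504 ≈ -2.3806e+6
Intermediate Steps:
b(M) = 50
w = 1/38504 (w = 1/(38454 + 50) = 1/38504 ≈ 2.5971e-5)
((-95496 - 1062782) - 1222360) - w*(-83) = ((-95496 - 1062782) - 1222360) - (-83)/38504 = (-1158278 - 1222360) - 1*(-83/38504) = -2380638 + 83/38504 = -91664085469/38504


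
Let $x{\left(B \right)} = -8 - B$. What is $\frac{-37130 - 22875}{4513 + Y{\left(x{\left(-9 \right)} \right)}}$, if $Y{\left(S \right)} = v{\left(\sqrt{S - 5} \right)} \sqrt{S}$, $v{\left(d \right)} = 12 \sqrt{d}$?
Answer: $- \frac{271522625}{20475769} + \frac{720060 i}{20475769} \approx -13.261 + 0.035166 i$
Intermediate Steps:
$Y{\left(S \right)} = 12 \sqrt{S} \sqrt[4]{-5 + S}$ ($Y{\left(S \right)} = 12 \sqrt{\sqrt{S - 5}} \sqrt{S} = 12 \sqrt{\sqrt{-5 + S}} \sqrt{S} = 12 \sqrt[4]{-5 + S} \sqrt{S} = 12 \sqrt{S} \sqrt[4]{-5 + S}$)
$\frac{-37130 - 22875}{4513 + Y{\left(x{\left(-9 \right)} \right)}} = \frac{-37130 - 22875}{4513 + 12 \sqrt{-8 - -9} \sqrt[4]{-5 - -1}} = - \frac{60005}{4513 + 12 \sqrt{-8 + 9} \sqrt[4]{-5 + \left(-8 + 9\right)}} = - \frac{60005}{4513 + 12 \sqrt{1} \sqrt[4]{-5 + 1}} = - \frac{60005}{4513 + 12 \cdot 1 \sqrt[4]{-4}} = - \frac{60005}{4513 + 12 \cdot 1 \sqrt[4]{-1} \sqrt{2}} = - \frac{60005}{4513 + 12 \sqrt[4]{-1} \sqrt{2}}$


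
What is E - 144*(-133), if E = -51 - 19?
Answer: 19082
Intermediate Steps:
E = -70
E - 144*(-133) = -70 - 144*(-133) = -70 + 19152 = 19082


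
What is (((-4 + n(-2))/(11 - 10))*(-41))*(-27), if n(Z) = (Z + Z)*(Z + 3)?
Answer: -8856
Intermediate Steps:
n(Z) = 2*Z*(3 + Z) (n(Z) = (2*Z)*(3 + Z) = 2*Z*(3 + Z))
(((-4 + n(-2))/(11 - 10))*(-41))*(-27) = (((-4 + 2*(-2)*(3 - 2))/(11 - 10))*(-41))*(-27) = (((-4 + 2*(-2)*1)/1)*(-41))*(-27) = (((-4 - 4)*1)*(-41))*(-27) = (-8*1*(-41))*(-27) = -8*(-41)*(-27) = 328*(-27) = -8856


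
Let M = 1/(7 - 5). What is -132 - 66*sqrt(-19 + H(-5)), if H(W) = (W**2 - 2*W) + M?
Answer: -132 - 33*sqrt(66) ≈ -400.09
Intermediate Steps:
M = 1/2 ≈ 0.50000
H(W) = 1/2 + W**2 - 2*W (H(W) = (W**2 - 2*W) + 1/2 = 1/2 + W**2 - 2*W)
-132 - 66*sqrt(-19 + H(-5)) = -132 - 66*sqrt(-19 + (1/2 + (-5)**2 - 2*(-5))) = -132 - 66*sqrt(-19 + (1/2 + 25 + 10)) = -132 - 66*sqrt(-19 + 71/2) = -132 - 33*sqrt(66)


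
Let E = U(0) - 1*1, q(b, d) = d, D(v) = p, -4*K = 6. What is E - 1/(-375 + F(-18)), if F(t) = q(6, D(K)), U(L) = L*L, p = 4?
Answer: -370/371 ≈ -0.99730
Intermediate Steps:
K = -3/2 (K = -1/4*6 = -3/2 ≈ -1.5000)
U(L) = L**2
D(v) = 4
F(t) = 4
E = -1 (E = 0**2 - 1*1 = 0 - 1 = -1)
E - 1/(-375 + F(-18)) = -1 - 1/(-375 + 4) = -1 - 1/(-371) = -1 - 1*(-1/371) = -1 + 1/371 = -370/371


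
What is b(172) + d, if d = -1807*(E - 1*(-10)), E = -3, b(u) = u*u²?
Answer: 5075799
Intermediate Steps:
b(u) = u³
d = -12649 (d = -1807*(-3 - 1*(-10)) = -1807*(-3 + 10) = -1807*7 = -12649)
b(172) + d = 172³ - 12649 = 5088448 - 12649 = 5075799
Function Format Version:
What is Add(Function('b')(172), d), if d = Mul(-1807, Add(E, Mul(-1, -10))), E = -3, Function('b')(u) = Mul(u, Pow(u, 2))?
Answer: 5075799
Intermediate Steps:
Function('b')(u) = Pow(u, 3)
d = -12649 (d = Mul(-1807, Add(-3, Mul(-1, -10))) = Mul(-1807, Add(-3, 10)) = Mul(-1807, 7) = -12649)
Add(Function('b')(172), d) = Add(Pow(172, 3), -12649) = Add(5088448, -12649) = 5075799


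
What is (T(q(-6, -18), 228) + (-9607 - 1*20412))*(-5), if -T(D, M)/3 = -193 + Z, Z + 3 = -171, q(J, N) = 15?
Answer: 144590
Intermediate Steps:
Z = -174 (Z = -3 - 171 = -174)
T(D, M) = 1101 (T(D, M) = -3*(-193 - 174) = -3*(-367) = 1101)
(T(q(-6, -18), 228) + (-9607 - 1*20412))*(-5) = (1101 + (-9607 - 1*20412))*(-5) = (1101 + (-9607 - 20412))*(-5) = (1101 - 30019)*(-5) = -28918*(-5) = 144590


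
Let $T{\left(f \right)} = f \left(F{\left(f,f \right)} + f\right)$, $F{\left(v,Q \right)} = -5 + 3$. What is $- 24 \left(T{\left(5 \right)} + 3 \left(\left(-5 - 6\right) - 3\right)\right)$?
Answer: $648$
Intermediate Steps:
$F{\left(v,Q \right)} = -2$
$T{\left(f \right)} = f \left(-2 + f\right)$
$- 24 \left(T{\left(5 \right)} + 3 \left(\left(-5 - 6\right) - 3\right)\right) = - 24 \left(5 \left(-2 + 5\right) + 3 \left(\left(-5 - 6\right) - 3\right)\right) = - 24 \left(5 \cdot 3 + 3 \left(\left(-5 - 6\right) - 3\right)\right) = - 24 \left(15 + 3 \left(-11 - 3\right)\right) = - 24 \left(15 + 3 \left(-14\right)\right) = - 24 \left(15 - 42\right) = \left(-24\right) \left(-27\right) = 648$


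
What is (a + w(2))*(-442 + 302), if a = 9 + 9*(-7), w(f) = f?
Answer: 7280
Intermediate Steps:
a = -54 (a = 9 - 63 = -54)
(a + w(2))*(-442 + 302) = (-54 + 2)*(-442 + 302) = -52*(-140) = 7280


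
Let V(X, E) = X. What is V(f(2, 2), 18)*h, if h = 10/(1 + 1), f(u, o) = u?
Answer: 10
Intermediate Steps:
h = 5 (h = 10/2 = (½)*10 = 5)
V(f(2, 2), 18)*h = 2*5 = 10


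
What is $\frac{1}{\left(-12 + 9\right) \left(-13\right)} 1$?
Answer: $\frac{1}{39} \approx 0.025641$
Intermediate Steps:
$\frac{1}{\left(-12 + 9\right) \left(-13\right)} 1 = \frac{1}{-3} \left(- \frac{1}{13}\right) 1 = \left(- \frac{1}{3}\right) \left(- \frac{1}{13}\right) 1 = \frac{1}{39} \cdot 1 = \frac{1}{39}$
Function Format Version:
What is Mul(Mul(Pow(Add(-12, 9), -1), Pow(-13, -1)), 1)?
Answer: Rational(1, 39) ≈ 0.025641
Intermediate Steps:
Mul(Mul(Pow(Add(-12, 9), -1), Pow(-13, -1)), 1) = Mul(Mul(Pow(-3, -1), Rational(-1, 13)), 1) = Mul(Mul(Rational(-1, 3), Rational(-1, 13)), 1) = Mul(Rational(1, 39), 1) = Rational(1, 39)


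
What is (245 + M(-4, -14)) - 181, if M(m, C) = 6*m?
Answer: 40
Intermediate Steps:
(245 + M(-4, -14)) - 181 = (245 + 6*(-4)) - 181 = (245 - 24) - 181 = 221 - 181 = 40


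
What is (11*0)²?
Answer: 0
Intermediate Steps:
(11*0)² = 0² = 0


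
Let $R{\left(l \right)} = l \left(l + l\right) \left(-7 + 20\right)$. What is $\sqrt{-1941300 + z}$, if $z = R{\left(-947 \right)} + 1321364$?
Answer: $\sqrt{22697098} \approx 4764.1$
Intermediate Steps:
$R{\left(l \right)} = 26 l^{2}$ ($R{\left(l \right)} = l 2 l 13 = 2 l^{2} \cdot 13 = 26 l^{2}$)
$z = 24638398$ ($z = 26 \left(-947\right)^{2} + 1321364 = 26 \cdot 896809 + 1321364 = 23317034 + 1321364 = 24638398$)
$\sqrt{-1941300 + z} = \sqrt{-1941300 + 24638398} = \sqrt{22697098}$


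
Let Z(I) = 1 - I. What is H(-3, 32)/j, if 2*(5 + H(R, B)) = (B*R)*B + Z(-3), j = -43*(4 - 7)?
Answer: -513/43 ≈ -11.930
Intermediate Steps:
j = 129 (j = -43*(-3) = 129)
H(R, B) = -3 + R*B²/2 (H(R, B) = -5 + ((B*R)*B + (1 - 1*(-3)))/2 = -5 + (R*B² + (1 + 3))/2 = -5 + (R*B² + 4)/2 = -5 + (4 + R*B²)/2 = -5 + (2 + R*B²/2) = -3 + R*B²/2)
H(-3, 32)/j = (-3 + (½)*(-3)*32²)/129 = (-3 + (½)*(-3)*1024)*(1/129) = (-3 - 1536)*(1/129) = -1539*1/129 = -513/43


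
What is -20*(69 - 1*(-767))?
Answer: -16720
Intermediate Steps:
-20*(69 - 1*(-767)) = -20*(69 + 767) = -20*836 = -16720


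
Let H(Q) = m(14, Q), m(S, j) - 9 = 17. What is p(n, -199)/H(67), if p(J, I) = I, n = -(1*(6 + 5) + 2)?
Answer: -199/26 ≈ -7.6538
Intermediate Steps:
n = -13 (n = -(1*11 + 2) = -(11 + 2) = -1*13 = -13)
m(S, j) = 26 (m(S, j) = 9 + 17 = 26)
H(Q) = 26
p(n, -199)/H(67) = -199/26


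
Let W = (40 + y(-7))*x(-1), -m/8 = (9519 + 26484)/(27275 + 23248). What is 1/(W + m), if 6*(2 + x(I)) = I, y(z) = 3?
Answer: -9186/908197 ≈ -0.010115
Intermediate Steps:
x(I) = -2 + I/6
m = -8728/1531 (m = -8*(9519 + 26484)/(27275 + 23248) = -288024/50523 = -8*1091/1531 = -8728/1531 ≈ -5.7009)
W = -559/6 (W = (40 + 3)*(-2 + (⅙)*(-1)) = 43*(-2 - ⅙) = 43*(-13/6) = -559/6 ≈ -93.167)
1/(W + m) = 1/(-559/6 - 8728/1531) = 1/(-908197/9186) = -9186/908197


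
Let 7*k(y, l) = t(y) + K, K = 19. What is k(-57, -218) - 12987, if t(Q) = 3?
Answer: -90887/7 ≈ -12984.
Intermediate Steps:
k(y, l) = 22/7 (k(y, l) = (3 + 19)/7 = (⅐)*22 = 22/7)
k(-57, -218) - 12987 = 22/7 - 12987 = -90887/7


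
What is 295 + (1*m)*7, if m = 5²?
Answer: 470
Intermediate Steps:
m = 25
295 + (1*m)*7 = 295 + (1*25)*7 = 295 + 25*7 = 295 + 175 = 470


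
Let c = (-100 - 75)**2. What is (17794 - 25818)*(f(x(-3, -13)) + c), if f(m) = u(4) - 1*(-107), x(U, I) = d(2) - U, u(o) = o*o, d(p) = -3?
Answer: -246721952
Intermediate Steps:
u(o) = o**2
x(U, I) = -3 - U
f(m) = 123 (f(m) = 4**2 - 1*(-107) = 16 + 107 = 123)
c = 30625 (c = (-175)**2 = 30625)
(17794 - 25818)*(f(x(-3, -13)) + c) = (17794 - 25818)*(123 + 30625) = -8024*30748 = -246721952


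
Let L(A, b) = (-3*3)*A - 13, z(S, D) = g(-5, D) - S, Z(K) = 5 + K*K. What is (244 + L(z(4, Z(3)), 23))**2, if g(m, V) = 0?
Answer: 71289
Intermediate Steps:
Z(K) = 5 + K**2
z(S, D) = -S (z(S, D) = 0 - S = -S)
L(A, b) = -13 - 9*A (L(A, b) = -9*A - 13 = -13 - 9*A)
(244 + L(z(4, Z(3)), 23))**2 = (244 + (-13 - (-9)*4))**2 = (244 + (-13 - 9*(-4)))**2 = (244 + (-13 + 36))**2 = (244 + 23)**2 = 267**2 = 71289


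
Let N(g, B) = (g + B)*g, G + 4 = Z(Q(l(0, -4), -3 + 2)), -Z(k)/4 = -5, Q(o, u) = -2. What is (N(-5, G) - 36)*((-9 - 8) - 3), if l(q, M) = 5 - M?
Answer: 1820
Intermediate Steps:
Z(k) = 20 (Z(k) = -4*(-5) = 20)
G = 16 (G = -4 + 20 = 16)
N(g, B) = g*(B + g) (N(g, B) = (B + g)*g = g*(B + g))
(N(-5, G) - 36)*((-9 - 8) - 3) = (-5*(16 - 5) - 36)*((-9 - 8) - 3) = (-5*11 - 36)*(-17 - 3) = (-55 - 36)*(-20) = -91*(-20) = 1820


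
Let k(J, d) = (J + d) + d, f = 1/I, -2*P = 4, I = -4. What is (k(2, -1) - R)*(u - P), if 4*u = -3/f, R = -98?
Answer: 490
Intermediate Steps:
P = -2 (P = -1/2*4 = -2)
f = -1/4 (f = 1/(-4) = -1/4 ≈ -0.25000)
u = 3 (u = (-3/(-1/4))/4 = (-3*(-4))/4 = (1/4)*12 = 3)
k(J, d) = J + 2*d
(k(2, -1) - R)*(u - P) = ((2 + 2*(-1)) - 1*(-98))*(3 - 1*(-2)) = ((2 - 2) + 98)*(3 + 2) = (0 + 98)*5 = 98*5 = 490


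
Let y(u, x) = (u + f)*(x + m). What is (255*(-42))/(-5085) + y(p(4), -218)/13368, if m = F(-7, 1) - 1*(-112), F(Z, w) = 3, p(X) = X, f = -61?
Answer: 1281669/503528 ≈ 2.5454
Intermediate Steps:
m = 115 (m = 3 - 1*(-112) = 3 + 112 = 115)
y(u, x) = (-61 + u)*(115 + x) (y(u, x) = (u - 61)*(x + 115) = (-61 + u)*(115 + x))
(255*(-42))/(-5085) + y(p(4), -218)/13368 = (255*(-42))/(-5085) + (-7015 - 61*(-218) + 115*4 + 4*(-218))/13368 = -10710*(-1/5085) + (-7015 + 13298 + 460 - 872)*(1/13368) = 238/113 + 5871*(1/13368) = 238/113 + 1957/4456 = 1281669/503528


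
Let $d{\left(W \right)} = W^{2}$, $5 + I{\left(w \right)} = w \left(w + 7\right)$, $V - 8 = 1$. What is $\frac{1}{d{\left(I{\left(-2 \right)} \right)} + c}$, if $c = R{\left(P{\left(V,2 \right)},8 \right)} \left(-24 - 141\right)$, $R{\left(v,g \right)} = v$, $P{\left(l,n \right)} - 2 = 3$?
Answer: $- \frac{1}{600} \approx -0.0016667$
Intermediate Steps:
$V = 9$ ($V = 8 + 1 = 9$)
$P{\left(l,n \right)} = 5$ ($P{\left(l,n \right)} = 2 + 3 = 5$)
$I{\left(w \right)} = -5 + w \left(7 + w\right)$ ($I{\left(w \right)} = -5 + w \left(w + 7\right) = -5 + w \left(7 + w\right)$)
$c = -825$ ($c = 5 \left(-24 - 141\right) = 5 \left(-165\right) = -825$)
$\frac{1}{d{\left(I{\left(-2 \right)} \right)} + c} = \frac{1}{\left(-5 + \left(-2\right)^{2} + 7 \left(-2\right)\right)^{2} - 825} = \frac{1}{\left(-5 + 4 - 14\right)^{2} - 825} = \frac{1}{\left(-15\right)^{2} - 825} = \frac{1}{225 - 825} = \frac{1}{-600} = - \frac{1}{600}$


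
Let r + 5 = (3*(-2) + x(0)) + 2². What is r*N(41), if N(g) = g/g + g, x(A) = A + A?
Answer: -294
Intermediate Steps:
x(A) = 2*A
N(g) = 1 + g
r = -7 (r = -5 + ((3*(-2) + 2*0) + 2²) = -5 + ((-6 + 0) + 4) = -5 + (-6 + 4) = -5 - 2 = -7)
r*N(41) = -7*(1 + 41) = -7*42 = -294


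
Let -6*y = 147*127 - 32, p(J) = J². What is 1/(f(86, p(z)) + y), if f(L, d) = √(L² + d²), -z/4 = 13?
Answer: -111822/83853337 - 72*√1829753/83853337 ≈ -0.0024950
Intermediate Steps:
z = -52 (z = -4*13 = -52)
y = -18637/6 (y = -(147*127 - 32)/6 = -(18669 - 32)/6 = -⅙*18637 = -18637/6 ≈ -3106.2)
1/(f(86, p(z)) + y) = 1/(√(86² + ((-52)²)²) - 18637/6) = 1/(√(7396 + 2704²) - 18637/6) = 1/(√(7396 + 7311616) - 18637/6) = 1/(√7319012 - 18637/6) = 1/(2*√1829753 - 18637/6) = 1/(-18637/6 + 2*√1829753)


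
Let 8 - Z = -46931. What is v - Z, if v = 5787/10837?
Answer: -508672156/10837 ≈ -46938.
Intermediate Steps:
Z = 46939 (Z = 8 - 1*(-46931) = 8 + 46931 = 46939)
v = 5787/10837 (v = 5787*(1/10837) = 5787/10837 ≈ 0.53400)
v - Z = 5787/10837 - 1*46939 = 5787/10837 - 46939 = -508672156/10837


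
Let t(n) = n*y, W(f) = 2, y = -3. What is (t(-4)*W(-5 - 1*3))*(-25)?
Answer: -600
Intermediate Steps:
t(n) = -3*n (t(n) = n*(-3) = -3*n)
(t(-4)*W(-5 - 1*3))*(-25) = (-3*(-4)*2)*(-25) = (12*2)*(-25) = 24*(-25) = -600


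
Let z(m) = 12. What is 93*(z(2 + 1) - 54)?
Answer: -3906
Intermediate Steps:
93*(z(2 + 1) - 54) = 93*(12 - 54) = 93*(-42) = -3906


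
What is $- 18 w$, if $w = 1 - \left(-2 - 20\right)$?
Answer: $-414$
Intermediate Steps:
$w = 23$ ($w = 1 - \left(-2 - 20\right) = 1 - -22 = 1 + 22 = 23$)
$- 18 w = \left(-18\right) 23 = -414$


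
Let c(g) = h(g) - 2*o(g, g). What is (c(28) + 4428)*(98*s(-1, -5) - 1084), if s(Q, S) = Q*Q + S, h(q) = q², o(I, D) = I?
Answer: -7610256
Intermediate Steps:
s(Q, S) = S + Q² (s(Q, S) = Q² + S = S + Q²)
c(g) = g² - 2*g
(c(28) + 4428)*(98*s(-1, -5) - 1084) = (28*(-2 + 28) + 4428)*(98*(-5 + (-1)²) - 1084) = (28*26 + 4428)*(98*(-5 + 1) - 1084) = (728 + 4428)*(98*(-4) - 1084) = 5156*(-392 - 1084) = 5156*(-1476) = -7610256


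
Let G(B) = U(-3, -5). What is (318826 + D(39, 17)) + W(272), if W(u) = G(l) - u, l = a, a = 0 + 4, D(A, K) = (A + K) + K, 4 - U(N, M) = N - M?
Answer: 318629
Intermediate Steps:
U(N, M) = 4 + M - N (U(N, M) = 4 - (N - M) = 4 + (M - N) = 4 + M - N)
D(A, K) = A + 2*K
a = 4
l = 4
G(B) = 2 (G(B) = 4 - 5 - 1*(-3) = 4 - 5 + 3 = 2)
W(u) = 2 - u
(318826 + D(39, 17)) + W(272) = (318826 + (39 + 2*17)) + (2 - 1*272) = (318826 + (39 + 34)) + (2 - 272) = (318826 + 73) - 270 = 318899 - 270 = 318629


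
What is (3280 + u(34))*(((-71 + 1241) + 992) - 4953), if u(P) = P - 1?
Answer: -9246583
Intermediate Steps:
u(P) = -1 + P
(3280 + u(34))*(((-71 + 1241) + 992) - 4953) = (3280 + (-1 + 34))*(((-71 + 1241) + 992) - 4953) = (3280 + 33)*((1170 + 992) - 4953) = 3313*(2162 - 4953) = 3313*(-2791) = -9246583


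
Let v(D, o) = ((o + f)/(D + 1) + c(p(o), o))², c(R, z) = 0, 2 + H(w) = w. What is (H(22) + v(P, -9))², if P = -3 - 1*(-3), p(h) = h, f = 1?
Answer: 7056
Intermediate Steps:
H(w) = -2 + w
P = 0 (P = -3 + 3 = 0)
v(D, o) = (1 + o)²/(1 + D)² (v(D, o) = ((o + 1)/(D + 1) + 0)² = ((1 + o)/(1 + D) + 0)² = ((1 + o)/(1 + D))² = (1 + o)²/(1 + D)²)
(H(22) + v(P, -9))² = ((-2 + 22) + (1 - 9)²/(1 + 0)²)² = (20 + (-8)²/1²)² = (20 + 1*64)² = (20 + 64)² = 84² = 7056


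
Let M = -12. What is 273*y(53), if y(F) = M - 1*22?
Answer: -9282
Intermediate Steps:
y(F) = -34 (y(F) = -12 - 1*22 = -12 - 22 = -34)
273*y(53) = 273*(-34) = -9282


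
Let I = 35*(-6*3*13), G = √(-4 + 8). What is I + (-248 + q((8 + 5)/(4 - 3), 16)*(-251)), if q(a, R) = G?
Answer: -8940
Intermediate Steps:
G = 2 (G = √4 = 2)
q(a, R) = 2
I = -8190 (I = 35*(-18*13) = 35*(-234) = -8190)
I + (-248 + q((8 + 5)/(4 - 3), 16)*(-251)) = -8190 + (-248 + 2*(-251)) = -8190 + (-248 - 502) = -8190 - 750 = -8940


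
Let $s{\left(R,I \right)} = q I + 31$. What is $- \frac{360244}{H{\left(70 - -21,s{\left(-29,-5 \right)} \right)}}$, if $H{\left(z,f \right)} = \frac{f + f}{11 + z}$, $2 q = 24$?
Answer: $\frac{18372444}{29} \approx 6.3353 \cdot 10^{5}$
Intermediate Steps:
$q = 12$ ($q = \frac{1}{2} \cdot 24 = 12$)
$s{\left(R,I \right)} = 31 + 12 I$ ($s{\left(R,I \right)} = 12 I + 31 = 31 + 12 I$)
$H{\left(z,f \right)} = \frac{2 f}{11 + z}$
$- \frac{360244}{H{\left(70 - -21,s{\left(-29,-5 \right)} \right)}} = - \frac{360244}{2 \left(31 + 12 \left(-5\right)\right) \frac{1}{11 + \left(70 - -21\right)}} = - \frac{360244}{2 \left(31 - 60\right) \frac{1}{11 + \left(70 + 21\right)}} = - \frac{360244}{2 \left(-29\right) \frac{1}{11 + 91}} = - \frac{360244}{2 \left(-29\right) \frac{1}{102}} = - \frac{360244}{- \frac{29}{51}} = \left(-360244\right) \left(- \frac{51}{29}\right) = \frac{18372444}{29}$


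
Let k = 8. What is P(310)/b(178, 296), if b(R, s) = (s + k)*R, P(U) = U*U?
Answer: 24025/13528 ≈ 1.7759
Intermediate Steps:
P(U) = U²
b(R, s) = R*(8 + s) (b(R, s) = (s + 8)*R = (8 + s)*R = R*(8 + s))
P(310)/b(178, 296) = 310²/((178*(8 + 296))) = 96100/((178*304)) = 96100/54112 = 96100*(1/54112) = 24025/13528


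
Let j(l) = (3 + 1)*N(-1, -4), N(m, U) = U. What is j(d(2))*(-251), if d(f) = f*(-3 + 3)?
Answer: 4016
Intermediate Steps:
d(f) = 0 (d(f) = f*0 = 0)
j(l) = -16 (j(l) = (3 + 1)*(-4) = 4*(-4) = -16)
j(d(2))*(-251) = -16*(-251) = 4016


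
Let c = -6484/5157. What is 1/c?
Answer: -5157/6484 ≈ -0.79534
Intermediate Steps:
c = -6484/5157 (c = -6484*1/5157 = -6484/5157 ≈ -1.2573)
1/c = 1/(-6484/5157) = -5157/6484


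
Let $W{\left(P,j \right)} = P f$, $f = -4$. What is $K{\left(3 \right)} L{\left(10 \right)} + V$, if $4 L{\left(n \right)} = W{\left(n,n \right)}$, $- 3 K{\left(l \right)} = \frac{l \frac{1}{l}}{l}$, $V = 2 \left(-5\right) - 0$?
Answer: $- \frac{80}{9} \approx -8.8889$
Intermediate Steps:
$V = -10$ ($V = -10 + 0 = -10$)
$W{\left(P,j \right)} = - 4 P$ ($W{\left(P,j \right)} = P \left(-4\right) = - 4 P$)
$K{\left(l \right)} = - \frac{1}{3 l}$ ($K{\left(l \right)} = - \frac{\frac{l}{l} \frac{1}{l}}{3} = - \frac{1 \frac{1}{l}}{3} = - \frac{1}{3 l}$)
$L{\left(n \right)} = - n$ ($L{\left(n \right)} = \frac{\left(-4\right) n}{4} = - n$)
$K{\left(3 \right)} L{\left(10 \right)} + V = - \frac{1}{3 \cdot 3} \left(\left(-1\right) 10\right) - 10 = \left(- \frac{1}{3}\right) \frac{1}{3} \left(-10\right) - 10 = \left(- \frac{1}{9}\right) \left(-10\right) - 10 = \frac{10}{9} - 10 = - \frac{80}{9}$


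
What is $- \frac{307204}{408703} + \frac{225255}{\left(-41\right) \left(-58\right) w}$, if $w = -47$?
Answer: $- \frac{126397356529}{45679099498} \approx -2.7671$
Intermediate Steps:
$- \frac{307204}{408703} + \frac{225255}{\left(-41\right) \left(-58\right) w} = - \frac{307204}{408703} + \frac{225255}{\left(-41\right) \left(-58\right) \left(-47\right)} = \left(-307204\right) \frac{1}{408703} + \frac{225255}{2378 \left(-47\right)} = - \frac{307204}{408703} + \frac{225255}{-111766} = - \frac{307204}{408703} + 225255 \left(- \frac{1}{111766}\right) = - \frac{307204}{408703} - \frac{225255}{111766} = - \frac{126397356529}{45679099498}$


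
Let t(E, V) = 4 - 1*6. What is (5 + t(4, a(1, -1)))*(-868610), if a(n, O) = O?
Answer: -2605830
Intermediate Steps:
t(E, V) = -2 (t(E, V) = 4 - 6 = -2)
(5 + t(4, a(1, -1)))*(-868610) = (5 - 2)*(-868610) = 3*(-868610) = -2605830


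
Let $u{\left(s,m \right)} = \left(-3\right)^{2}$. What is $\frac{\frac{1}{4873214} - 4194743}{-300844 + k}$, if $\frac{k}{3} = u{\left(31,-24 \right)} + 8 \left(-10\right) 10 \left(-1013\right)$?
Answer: $- \frac{20441880314001}{10381812260962} \approx -1.969$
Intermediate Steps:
$u{\left(s,m \right)} = 9$
$k = 2431227$ ($k = 3 \left(9 + 8 \left(-10\right) 10 \left(-1013\right)\right) = 3 \left(9 + \left(-80\right) 10 \left(-1013\right)\right) = 3 \left(9 - -810400\right) = 3 \left(9 + 810400\right) = 3 \cdot 810409 = 2431227$)
$\frac{\frac{1}{4873214} - 4194743}{-300844 + k} = \frac{\frac{1}{4873214} - 4194743}{-300844 + 2431227} = \frac{\frac{1}{4873214} - 4194743}{2130383} = \left(- \frac{20441880314001}{4873214}\right) \frac{1}{2130383} = - \frac{20441880314001}{10381812260962}$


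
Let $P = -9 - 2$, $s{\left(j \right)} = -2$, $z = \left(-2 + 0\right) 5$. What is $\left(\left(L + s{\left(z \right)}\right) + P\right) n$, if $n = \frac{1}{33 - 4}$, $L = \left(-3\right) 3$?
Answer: $- \frac{22}{29} \approx -0.75862$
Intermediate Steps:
$z = -10$ ($z = \left(-2\right) 5 = -10$)
$L = -9$
$n = \frac{1}{29} \approx 0.034483$
$P = -11$ ($P = -9 - 2 = -11$)
$\left(\left(L + s{\left(z \right)}\right) + P\right) n = \left(\left(-9 - 2\right) - 11\right) \frac{1}{29} = \left(-11 - 11\right) \frac{1}{29} = \left(-22\right) \frac{1}{29} = - \frac{22}{29}$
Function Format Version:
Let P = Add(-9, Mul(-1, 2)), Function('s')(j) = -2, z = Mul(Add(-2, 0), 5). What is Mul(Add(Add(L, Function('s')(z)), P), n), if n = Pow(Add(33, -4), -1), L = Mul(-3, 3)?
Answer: Rational(-22, 29) ≈ -0.75862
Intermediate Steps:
z = -10 (z = Mul(-2, 5) = -10)
L = -9
n = Rational(1, 29) (n = Pow(29, -1) = Rational(1, 29) ≈ 0.034483)
P = -11 (P = Add(-9, -2) = -11)
Mul(Add(Add(L, Function('s')(z)), P), n) = Mul(Add(Add(-9, -2), -11), Rational(1, 29)) = Mul(Add(-11, -11), Rational(1, 29)) = Mul(-22, Rational(1, 29)) = Rational(-22, 29)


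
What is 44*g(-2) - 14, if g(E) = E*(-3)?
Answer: 250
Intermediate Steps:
g(E) = -3*E
44*g(-2) - 14 = 44*(-3*(-2)) - 14 = 44*6 - 14 = 264 - 14 = 250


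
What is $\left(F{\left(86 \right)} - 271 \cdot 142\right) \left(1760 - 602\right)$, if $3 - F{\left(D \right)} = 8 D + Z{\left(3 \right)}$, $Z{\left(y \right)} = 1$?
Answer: $-45356544$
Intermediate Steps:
$F{\left(D \right)} = 2 - 8 D$ ($F{\left(D \right)} = 3 - \left(8 D + 1\right) = 3 - \left(1 + 8 D\right) = 2 - 8 D$)
$\left(F{\left(86 \right)} - 271 \cdot 142\right) \left(1760 - 602\right) = \left(\left(2 - 688\right) - 271 \cdot 142\right) \left(1760 - 602\right) = \left(\left(2 - 688\right) - 38482\right) 1158 = \left(-686 - 38482\right) 1158 = \left(-39168\right) 1158 = -45356544$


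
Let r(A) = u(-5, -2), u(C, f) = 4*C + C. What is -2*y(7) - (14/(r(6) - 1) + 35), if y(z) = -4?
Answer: -344/13 ≈ -26.462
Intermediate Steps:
u(C, f) = 5*C
r(A) = -25 (r(A) = 5*(-5) = -25)
-2*y(7) - (14/(r(6) - 1) + 35) = -2*(-4) - (14/(-25 - 1) + 35) = 8 - (14/(-26) + 35) = 8 - (14*(-1/26) + 35) = 8 - (-7/13 + 35) = 8 - 1*448/13 = 8 - 448/13 = -344/13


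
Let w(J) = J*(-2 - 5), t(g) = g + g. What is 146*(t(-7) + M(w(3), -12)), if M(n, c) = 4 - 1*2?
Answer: -1752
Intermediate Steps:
t(g) = 2*g
w(J) = -7*J (w(J) = J*(-7) = -7*J)
M(n, c) = 2 (M(n, c) = 4 - 2 = 2)
146*(t(-7) + M(w(3), -12)) = 146*(2*(-7) + 2) = 146*(-14 + 2) = 146*(-12) = -1752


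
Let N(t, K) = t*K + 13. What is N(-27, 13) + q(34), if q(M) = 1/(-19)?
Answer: -6423/19 ≈ -338.05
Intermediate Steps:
q(M) = -1/19
N(t, K) = 13 + K*t (N(t, K) = K*t + 13 = 13 + K*t)
N(-27, 13) + q(34) = (13 + 13*(-27)) - 1/19 = (13 - 351) - 1/19 = -338 - 1/19 = -6423/19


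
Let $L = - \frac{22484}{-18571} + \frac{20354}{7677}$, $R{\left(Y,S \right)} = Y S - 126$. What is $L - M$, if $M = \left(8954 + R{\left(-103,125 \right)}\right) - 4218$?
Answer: $\frac{168412582151}{20367081} \approx 8268.9$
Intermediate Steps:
$R{\left(Y,S \right)} = -126 + S Y$ ($R{\left(Y,S \right)} = S Y - 126 = -126 + S Y$)
$M = -8265$ ($M = \left(8954 + \left(-126 + 125 \left(-103\right)\right)\right) - 4218 = \left(8954 - 13001\right) - 4218 = -4047 - 4218 = -8265$)
$L = \frac{78657686}{20367081}$ ($L = \left(-22484\right) \left(- \frac{1}{18571}\right) + 20354 \cdot \frac{1}{7677} = \frac{3212}{2653} + \frac{20354}{7677} = \frac{78657686}{20367081} \approx 3.862$)
$L - M = \frac{78657686}{20367081} - -8265 = \frac{78657686}{20367081} + 8265 = \frac{168412582151}{20367081}$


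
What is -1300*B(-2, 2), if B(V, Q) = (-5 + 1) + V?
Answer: 7800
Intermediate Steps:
B(V, Q) = -4 + V
-1300*B(-2, 2) = -1300*(-4 - 2) = -1300*(-6) = 7800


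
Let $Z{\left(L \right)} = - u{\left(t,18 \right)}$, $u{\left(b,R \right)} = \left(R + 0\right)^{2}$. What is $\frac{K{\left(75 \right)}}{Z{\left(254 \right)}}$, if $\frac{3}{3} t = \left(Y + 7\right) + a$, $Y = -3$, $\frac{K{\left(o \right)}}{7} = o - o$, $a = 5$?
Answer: $0$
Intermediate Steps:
$K{\left(o \right)} = 0$ ($K{\left(o \right)} = 7 \left(o - o\right) = 7 \cdot 0 = 0$)
$t = 9$ ($t = \left(-3 + 7\right) + 5 = 4 + 5 = 9$)
$u{\left(b,R \right)} = R^{2}$
$Z{\left(L \right)} = -324$ ($Z{\left(L \right)} = - 18^{2} = \left(-1\right) 324 = -324$)
$\frac{K{\left(75 \right)}}{Z{\left(254 \right)}} = \frac{0}{-324} = 0 \left(- \frac{1}{324}\right) = 0$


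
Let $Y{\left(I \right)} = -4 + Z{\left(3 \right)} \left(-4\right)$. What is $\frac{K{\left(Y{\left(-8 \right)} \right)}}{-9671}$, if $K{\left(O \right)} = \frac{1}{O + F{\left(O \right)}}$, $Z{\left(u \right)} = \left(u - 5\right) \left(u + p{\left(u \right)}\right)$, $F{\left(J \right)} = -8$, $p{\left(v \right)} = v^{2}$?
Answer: $- \frac{1}{812364} \approx -1.231 \cdot 10^{-6}$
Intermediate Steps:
$Z{\left(u \right)} = \left(-5 + u\right) \left(u + u^{2}\right)$ ($Z{\left(u \right)} = \left(u - 5\right) \left(u + u^{2}\right) = \left(-5 + u\right) \left(u + u^{2}\right)$)
$Y{\left(I \right)} = 92$ ($Y{\left(I \right)} = -4 + 3 \left(-5 + 3^{2} - 12\right) \left(-4\right) = -4 + 3 \left(-5 + 9 - 12\right) \left(-4\right) = -4 + 3 \left(-8\right) \left(-4\right) = -4 - -96 = -4 + 96 = 92$)
$K{\left(O \right)} = \frac{1}{-8 + O}$ ($K{\left(O \right)} = \frac{1}{O - 8} = \frac{1}{-8 + O}$)
$\frac{K{\left(Y{\left(-8 \right)} \right)}}{-9671} = \frac{1}{\left(-8 + 92\right) \left(-9671\right)} = \frac{1}{84} \left(- \frac{1}{9671}\right) = - \frac{1}{812364}$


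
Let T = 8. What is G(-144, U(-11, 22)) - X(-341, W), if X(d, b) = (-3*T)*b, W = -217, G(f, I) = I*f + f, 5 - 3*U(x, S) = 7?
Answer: -5256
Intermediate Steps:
U(x, S) = -⅔ (U(x, S) = 5/3 - ⅓*7 = 5/3 - 7/3 = -⅔)
G(f, I) = f + I*f
X(d, b) = -24*b (X(d, b) = (-3*8)*b = -24*b)
G(-144, U(-11, 22)) - X(-341, W) = -144*(1 - ⅔) - (-24)*(-217) = -144*⅓ - 1*5208 = -48 - 5208 = -5256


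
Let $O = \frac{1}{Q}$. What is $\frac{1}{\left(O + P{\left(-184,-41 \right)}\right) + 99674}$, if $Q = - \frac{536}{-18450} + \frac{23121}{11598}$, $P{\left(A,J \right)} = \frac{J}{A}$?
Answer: $\frac{13272501992}{1322932883158691} \approx 1.0033 \cdot 10^{-5}$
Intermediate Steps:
$Q = \frac{72133163}{35663850}$ ($Q = \left(-536\right) \left(- \frac{1}{18450}\right) + 23121 \cdot \frac{1}{11598} = \frac{268}{9225} + \frac{7707}{3866} = \frac{72133163}{35663850} \approx 2.0226$)
$O = \frac{35663850}{72133163}$ ($O = \frac{1}{\frac{72133163}{35663850}} = \frac{35663850}{72133163} \approx 0.49442$)
$\frac{1}{\left(O + P{\left(-184,-41 \right)}\right) + 99674} = \frac{1}{\left(\frac{35663850}{72133163} - \frac{41}{-184}\right) + 99674} = \frac{1}{\left(\frac{35663850}{72133163} - - \frac{41}{184}\right) + 99674} = \frac{1}{\left(\frac{35663850}{72133163} + \frac{41}{184}\right) + 99674} = \frac{1}{\frac{9519608083}{13272501992} + 99674} = \frac{1}{\frac{1322932883158691}{13272501992}} = \frac{13272501992}{1322932883158691}$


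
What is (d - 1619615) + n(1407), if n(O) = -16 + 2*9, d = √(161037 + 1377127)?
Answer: -1619613 + 2*√384541 ≈ -1.6184e+6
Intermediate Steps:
d = 2*√384541 (d = √1538164 = 2*√384541 ≈ 1240.2)
n(O) = 2 (n(O) = -16 + 18 = 2)
(d - 1619615) + n(1407) = (2*√384541 - 1619615) + 2 = (-1619615 + 2*√384541) + 2 = -1619613 + 2*√384541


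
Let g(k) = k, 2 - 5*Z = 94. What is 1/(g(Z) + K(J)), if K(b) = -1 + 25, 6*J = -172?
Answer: 5/28 ≈ 0.17857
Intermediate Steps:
J = -86/3 (J = (⅙)*(-172) = -86/3 ≈ -28.667)
Z = -92/5 (Z = ⅖ - ⅕*94 = ⅖ - 94/5 = -92/5 ≈ -18.400)
K(b) = 24
1/(g(Z) + K(J)) = 1/(-92/5 + 24) = 1/(28/5) = 5/28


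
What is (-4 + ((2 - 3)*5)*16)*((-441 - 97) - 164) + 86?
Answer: 59054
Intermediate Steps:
(-4 + ((2 - 3)*5)*16)*((-441 - 97) - 164) + 86 = (-4 - 1*5*16)*(-538 - 164) + 86 = (-4 - 5*16)*(-702) + 86 = (-4 - 80)*(-702) + 86 = -84*(-702) + 86 = 58968 + 86 = 59054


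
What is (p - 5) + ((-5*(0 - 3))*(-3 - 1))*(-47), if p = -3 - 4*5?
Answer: 2792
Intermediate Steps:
p = -23 (p = -3 - 20 = -23)
(p - 5) + ((-5*(0 - 3))*(-3 - 1))*(-47) = (-23 - 5) + ((-5*(0 - 3))*(-3 - 1))*(-47) = -28 + (-5*(-3)*(-4))*(-47) = -28 + (15*(-4))*(-47) = -28 - 60*(-47) = -28 + 2820 = 2792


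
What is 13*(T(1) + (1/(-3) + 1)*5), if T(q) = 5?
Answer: 325/3 ≈ 108.33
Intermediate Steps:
13*(T(1) + (1/(-3) + 1)*5) = 13*(5 + (1/(-3) + 1)*5) = 13*(5 + (-⅓ + 1)*5) = 13*(5 + (⅔)*5) = 13*(5 + 10/3) = 13*(25/3) = 325/3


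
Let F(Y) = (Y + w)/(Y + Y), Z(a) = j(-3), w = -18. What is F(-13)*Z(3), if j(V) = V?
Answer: -93/26 ≈ -3.5769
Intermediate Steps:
Z(a) = -3
F(Y) = (-18 + Y)/(2*Y) (F(Y) = (Y - 18)/(Y + Y) = (-18 + Y)/((2*Y)) = (-18 + Y)*(1/(2*Y)) = (-18 + Y)/(2*Y))
F(-13)*Z(3) = ((½)*(-18 - 13)/(-13))*(-3) = ((½)*(-1/13)*(-31))*(-3) = (31/26)*(-3) = -93/26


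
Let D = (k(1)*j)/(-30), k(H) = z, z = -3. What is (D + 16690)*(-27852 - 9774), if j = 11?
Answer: -3140096643/5 ≈ -6.2802e+8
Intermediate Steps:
k(H) = -3
D = 11/10 (D = -3*11/(-30) = -33*(-1/30) = 11/10 ≈ 1.1000)
(D + 16690)*(-27852 - 9774) = (11/10 + 16690)*(-27852 - 9774) = (166911/10)*(-37626) = -3140096643/5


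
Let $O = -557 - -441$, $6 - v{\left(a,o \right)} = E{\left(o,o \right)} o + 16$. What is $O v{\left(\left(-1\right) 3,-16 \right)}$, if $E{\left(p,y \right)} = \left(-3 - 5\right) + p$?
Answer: $45704$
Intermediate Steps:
$E{\left(p,y \right)} = -8 + p$
$v{\left(a,o \right)} = -10 - o \left(-8 + o\right)$ ($v{\left(a,o \right)} = 6 - \left(\left(-8 + o\right) o + 16\right) = 6 - \left(o \left(-8 + o\right) + 16\right) = 6 - \left(16 + o \left(-8 + o\right)\right) = -10 - o \left(-8 + o\right)$)
$O = -116$ ($O = -557 + 441 = -116$)
$O v{\left(\left(-1\right) 3,-16 \right)} = - 116 \left(-10 - - 16 \left(-8 - 16\right)\right) = - 116 \left(-10 - \left(-16\right) \left(-24\right)\right) = - 116 \left(-10 - 384\right) = \left(-116\right) \left(-394\right) = 45704$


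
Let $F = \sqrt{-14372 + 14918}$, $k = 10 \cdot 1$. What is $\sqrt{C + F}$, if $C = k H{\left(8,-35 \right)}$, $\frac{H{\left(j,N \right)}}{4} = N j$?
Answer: $\sqrt{-11200 + \sqrt{546}} \approx 105.72 i$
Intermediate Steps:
$H{\left(j,N \right)} = 4 N j$
$k = 10$
$F = \sqrt{546} \approx 23.367$
$C = -11200$ ($C = 10 \cdot 4 \left(-35\right) 8 = 10 \left(-1120\right) = -11200$)
$\sqrt{C + F} = \sqrt{-11200 + \sqrt{546}}$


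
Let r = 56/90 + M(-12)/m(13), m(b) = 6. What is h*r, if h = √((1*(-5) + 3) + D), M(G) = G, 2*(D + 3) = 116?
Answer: -62*√53/45 ≈ -10.030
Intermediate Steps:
D = 55 (D = -3 + (½)*116 = -3 + 58 = 55)
h = √53 (h = √((1*(-5) + 3) + 55) = √((-5 + 3) + 55) = √(-2 + 55) = √53 ≈ 7.2801)
r = -62/45 (r = 56/90 - 12/6 = 56*(1/90) - 12*⅙ = 28/45 - 2 = -62/45 ≈ -1.3778)
h*r = √53*(-62/45) = -62*√53/45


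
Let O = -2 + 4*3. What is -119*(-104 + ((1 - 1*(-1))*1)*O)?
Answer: 9996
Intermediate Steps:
O = 10 (O = -2 + 12 = 10)
-119*(-104 + ((1 - 1*(-1))*1)*O) = -119*(-104 + ((1 - 1*(-1))*1)*10) = -119*(-104 + ((1 + 1)*1)*10) = -119*(-104 + (2*1)*10) = -119*(-104 + 2*10) = -119*(-104 + 20) = -119*(-84) = 9996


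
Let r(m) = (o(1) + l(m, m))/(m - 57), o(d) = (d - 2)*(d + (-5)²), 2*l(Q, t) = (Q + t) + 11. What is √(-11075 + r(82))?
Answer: I*√1107254/10 ≈ 105.23*I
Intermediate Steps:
l(Q, t) = 11/2 + Q/2 + t/2 (l(Q, t) = ((Q + t) + 11)/2 = (11 + Q + t)/2 = 11/2 + Q/2 + t/2)
o(d) = (-2 + d)*(25 + d) (o(d) = (-2 + d)*(d + 25) = (-2 + d)*(25 + d))
r(m) = (-41/2 + m)/(-57 + m) (r(m) = ((-50 + 1² + 23*1) + (11/2 + m/2 + m/2))/(m - 57) = ((-50 + 1 + 23) + (11/2 + m))/(-57 + m) = (-26 + (11/2 + m))/(-57 + m) = (-41/2 + m)/(-57 + m))
√(-11075 + r(82)) = √(-11075 + (-41/2 + 82)/(-57 + 82)) = √(-11075 + (123/2)/25) = √(-11075 + (1/25)*(123/2)) = √(-11075 + 123/50) = √(-553627/50) = I*√1107254/10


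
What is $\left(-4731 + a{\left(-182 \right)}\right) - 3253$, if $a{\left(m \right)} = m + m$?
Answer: $-8348$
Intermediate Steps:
$a{\left(m \right)} = 2 m$
$\left(-4731 + a{\left(-182 \right)}\right) - 3253 = \left(-4731 + 2 \left(-182\right)\right) - 3253 = \left(-4731 - 364\right) - 3253 = -5095 - 3253 = -8348$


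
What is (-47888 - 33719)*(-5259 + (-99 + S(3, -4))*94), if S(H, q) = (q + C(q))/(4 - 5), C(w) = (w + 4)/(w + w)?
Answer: 1157921723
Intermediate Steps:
C(w) = (4 + w)/(2*w) (C(w) = (4 + w)/((2*w)) = (4 + w)*(1/(2*w)) = (4 + w)/(2*w))
S(H, q) = -q - (4 + q)/(2*q) (S(H, q) = (q + (4 + q)/(2*q))/(4 - 5) = (q + (4 + q)/(2*q))/(-1) = (q + (4 + q)/(2*q))*(-1) = -q - (4 + q)/(2*q))
(-47888 - 33719)*(-5259 + (-99 + S(3, -4))*94) = (-47888 - 33719)*(-5259 + (-99 + (-1/2 - 1*(-4) - 2/(-4)))*94) = -81607*(-5259 + (-99 + (-1/2 + 4 - 2*(-1/4)))*94) = -81607*(-5259 + (-99 + (-1/2 + 4 + 1/2))*94) = -81607*(-5259 + (-99 + 4)*94) = -81607*(-5259 - 95*94) = -81607*(-5259 - 8930) = -81607*(-14189) = 1157921723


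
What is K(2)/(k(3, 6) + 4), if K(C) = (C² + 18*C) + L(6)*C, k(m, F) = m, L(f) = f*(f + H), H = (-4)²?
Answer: 304/7 ≈ 43.429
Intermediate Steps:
H = 16
L(f) = f*(16 + f) (L(f) = f*(f + 16) = f*(16 + f))
K(C) = C² + 150*C (K(C) = (C² + 18*C) + (6*(16 + 6))*C = (C² + 18*C) + (6*22)*C = (C² + 18*C) + 132*C = C² + 150*C)
K(2)/(k(3, 6) + 4) = (2*(150 + 2))/(3 + 4) = (2*152)/7 = 304*(⅐) = 304/7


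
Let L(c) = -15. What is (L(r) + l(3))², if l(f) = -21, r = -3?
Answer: 1296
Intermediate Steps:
(L(r) + l(3))² = (-15 - 21)² = (-36)² = 1296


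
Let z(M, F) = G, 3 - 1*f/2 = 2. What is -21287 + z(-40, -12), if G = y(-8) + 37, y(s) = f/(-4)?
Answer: -42501/2 ≈ -21251.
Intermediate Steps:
f = 2 (f = 6 - 2*2 = 6 - 4 = 2)
y(s) = -1/2 (y(s) = 2/(-4) = 2*(-1/4) = -1/2)
G = 73/2 (G = -1/2 + 37 = 73/2 ≈ 36.500)
z(M, F) = 73/2
-21287 + z(-40, -12) = -21287 + 73/2 = -42501/2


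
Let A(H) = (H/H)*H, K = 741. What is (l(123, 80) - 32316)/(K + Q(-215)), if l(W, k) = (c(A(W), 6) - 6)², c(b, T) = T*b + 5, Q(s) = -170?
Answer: 510853/571 ≈ 894.66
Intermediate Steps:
A(H) = H (A(H) = 1*H = H)
c(b, T) = 5 + T*b
l(W, k) = (-1 + 6*W)² (l(W, k) = ((5 + 6*W) - 6)² = (-1 + 6*W)²)
(l(123, 80) - 32316)/(K + Q(-215)) = ((-1 + 6*123)² - 32316)/(741 - 170) = ((-1 + 738)² - 32316)/571 = (737² - 32316)*(1/571) = (543169 - 32316)*(1/571) = 510853*(1/571) = 510853/571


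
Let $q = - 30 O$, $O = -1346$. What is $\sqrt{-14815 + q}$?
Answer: $\sqrt{25565} \approx 159.89$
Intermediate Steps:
$q = 40380$ ($q = \left(-30\right) \left(-1346\right) = 40380$)
$\sqrt{-14815 + q} = \sqrt{-14815 + 40380} = \sqrt{25565}$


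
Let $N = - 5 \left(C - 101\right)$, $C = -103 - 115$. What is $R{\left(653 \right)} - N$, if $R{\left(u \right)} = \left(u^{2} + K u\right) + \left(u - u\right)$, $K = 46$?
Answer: $454852$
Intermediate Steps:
$R{\left(u \right)} = u^{2} + 46 u$ ($R{\left(u \right)} = \left(u^{2} + 46 u\right) + \left(u - u\right) = \left(u^{2} + 46 u\right) + 0 = u^{2} + 46 u$)
$C = -218$ ($C = -103 - 115 = -218$)
$N = 1595$ ($N = - 5 \left(-218 - 101\right) = \left(-5\right) \left(-319\right) = 1595$)
$R{\left(653 \right)} - N = 653 \left(46 + 653\right) - 1595 = 653 \cdot 699 - 1595 = 456447 - 1595 = 454852$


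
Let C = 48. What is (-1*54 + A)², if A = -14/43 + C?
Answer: 73984/1849 ≈ 40.013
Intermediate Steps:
A = 2050/43 (A = -14/43 + 48 = 2050/43 ≈ 47.674)
(-1*54 + A)² = (-1*54 + 2050/43)² = (-54 + 2050/43)² = (-272/43)² = 73984/1849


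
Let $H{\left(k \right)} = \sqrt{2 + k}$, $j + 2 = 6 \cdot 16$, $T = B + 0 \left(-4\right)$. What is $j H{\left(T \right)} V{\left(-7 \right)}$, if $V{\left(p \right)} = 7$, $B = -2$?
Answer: $0$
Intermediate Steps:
$T = -2$ ($T = -2 + 0 \left(-4\right) = -2 + 0 = -2$)
$j = 94$ ($j = -2 + 6 \cdot 16 = -2 + 96 = 94$)
$j H{\left(T \right)} V{\left(-7 \right)} = 94 \sqrt{2 - 2} \cdot 7 = 94 \sqrt{0} \cdot 7 = 94 \cdot 0 \cdot 7 = 0 \cdot 7 = 0$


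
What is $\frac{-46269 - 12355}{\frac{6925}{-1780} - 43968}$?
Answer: $\frac{20870144}{15653993} \approx 1.3332$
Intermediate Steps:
$\frac{-46269 - 12355}{\frac{6925}{-1780} - 43968} = - \frac{58624}{6925 \left(- \frac{1}{1780}\right) - 43968} = - \frac{58624}{- \frac{1385}{356} - 43968} = - \frac{58624}{- \frac{15653993}{356}} = \left(-58624\right) \left(- \frac{356}{15653993}\right) = \frac{20870144}{15653993}$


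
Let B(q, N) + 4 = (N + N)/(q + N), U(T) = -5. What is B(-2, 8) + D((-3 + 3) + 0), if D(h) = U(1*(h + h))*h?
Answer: -4/3 ≈ -1.3333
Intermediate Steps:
D(h) = -5*h
B(q, N) = -4 + 2*N/(N + q) (B(q, N) = -4 + (N + N)/(q + N) = -4 + (2*N)/(N + q) = -4 + 2*N/(N + q))
B(-2, 8) + D((-3 + 3) + 0) = 2*(-1*8 - 2*(-2))/(8 - 2) - 5*((-3 + 3) + 0) = 2*(-8 + 4)/6 - 5*(0 + 0) = 2*(1/6)*(-4) - 5*0 = -4/3 + 0 = -4/3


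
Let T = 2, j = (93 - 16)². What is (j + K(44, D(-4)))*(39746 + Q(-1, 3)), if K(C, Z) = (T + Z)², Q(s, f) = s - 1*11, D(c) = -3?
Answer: 235622620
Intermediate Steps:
j = 5929 (j = 77² = 5929)
Q(s, f) = -11 + s (Q(s, f) = s - 11 = -11 + s)
K(C, Z) = (2 + Z)²
(j + K(44, D(-4)))*(39746 + Q(-1, 3)) = (5929 + (2 - 3)²)*(39746 + (-11 - 1)) = (5929 + (-1)²)*(39746 - 12) = (5929 + 1)*39734 = 5930*39734 = 235622620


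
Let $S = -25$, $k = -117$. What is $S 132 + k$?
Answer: $-3417$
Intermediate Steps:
$S 132 + k = \left(-25\right) 132 - 117 = -3300 - 117 = -3417$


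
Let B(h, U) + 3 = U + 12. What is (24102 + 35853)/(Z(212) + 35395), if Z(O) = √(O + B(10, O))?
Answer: 707369075/417601864 - 19985*√433/417601864 ≈ 1.6929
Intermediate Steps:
B(h, U) = 9 + U (B(h, U) = -3 + (U + 12) = -3 + (12 + U) = 9 + U)
Z(O) = √(9 + 2*O) (Z(O) = √(O + (9 + O)) = √(9 + 2*O))
(24102 + 35853)/(Z(212) + 35395) = (24102 + 35853)/(√(9 + 2*212) + 35395) = 59955/(√(9 + 424) + 35395) = 59955/(√433 + 35395) = 59955/(35395 + √433)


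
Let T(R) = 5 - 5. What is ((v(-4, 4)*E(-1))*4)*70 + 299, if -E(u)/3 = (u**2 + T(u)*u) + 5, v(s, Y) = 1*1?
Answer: -4741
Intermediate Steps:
v(s, Y) = 1
T(R) = 0
E(u) = -15 - 3*u**2 (E(u) = -3*((u**2 + 0*u) + 5) = -3*((u**2 + 0) + 5) = -3*(u**2 + 5) = -3*(5 + u**2) = -15 - 3*u**2)
((v(-4, 4)*E(-1))*4)*70 + 299 = ((1*(-15 - 3*(-1)**2))*4)*70 + 299 = ((1*(-15 - 3*1))*4)*70 + 299 = ((1*(-15 - 3))*4)*70 + 299 = ((1*(-18))*4)*70 + 299 = -18*4*70 + 299 = -72*70 + 299 = -5040 + 299 = -4741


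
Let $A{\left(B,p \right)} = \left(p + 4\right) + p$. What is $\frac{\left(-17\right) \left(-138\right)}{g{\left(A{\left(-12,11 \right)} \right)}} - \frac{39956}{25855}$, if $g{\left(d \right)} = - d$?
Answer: $- \frac{30847343}{336115} \approx -91.776$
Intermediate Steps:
$A{\left(B,p \right)} = 4 + 2 p$ ($A{\left(B,p \right)} = \left(4 + p\right) + p = 4 + 2 p$)
$\frac{\left(-17\right) \left(-138\right)}{g{\left(A{\left(-12,11 \right)} \right)}} - \frac{39956}{25855} = \frac{\left(-17\right) \left(-138\right)}{\left(-1\right) \left(4 + 2 \cdot 11\right)} - \frac{39956}{25855} = \frac{2346}{\left(-1\right) \left(4 + 22\right)} - \frac{39956}{25855} = \frac{2346}{\left(-1\right) 26} - \frac{39956}{25855} = \frac{2346}{-26} - \frac{39956}{25855} = 2346 \left(- \frac{1}{26}\right) - \frac{39956}{25855} = - \frac{1173}{13} - \frac{39956}{25855} = - \frac{30847343}{336115}$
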